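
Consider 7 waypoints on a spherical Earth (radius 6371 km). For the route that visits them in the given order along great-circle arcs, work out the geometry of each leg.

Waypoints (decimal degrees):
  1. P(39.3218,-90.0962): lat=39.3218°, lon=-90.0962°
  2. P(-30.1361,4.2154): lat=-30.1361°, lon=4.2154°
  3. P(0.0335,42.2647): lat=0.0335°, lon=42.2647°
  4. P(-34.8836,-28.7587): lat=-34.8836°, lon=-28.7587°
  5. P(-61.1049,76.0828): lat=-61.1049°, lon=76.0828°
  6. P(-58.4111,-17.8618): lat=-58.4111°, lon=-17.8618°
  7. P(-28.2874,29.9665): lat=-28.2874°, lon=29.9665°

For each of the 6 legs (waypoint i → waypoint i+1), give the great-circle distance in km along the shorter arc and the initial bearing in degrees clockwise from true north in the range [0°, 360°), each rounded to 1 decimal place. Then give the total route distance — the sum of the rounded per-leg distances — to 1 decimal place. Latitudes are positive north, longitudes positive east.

Leg 1: dist=12411.5 km, bearing=111.9°
Leg 2: dist=5237.1 km, bearing=57.3°
Leg 3: dist=8289.4 km, bearing=233.6°
Leg 4: dist=7391.5 km, bearing=149.4°
Leg 5: dist=4809.2 km, bearing=229.7°
Leg 6: dist=4947.3 km, bearing=68.6°
Total: 43086.0 km

Leg 1: φ1=0.6862949, φ2=-0.5259742, Δφ=-1.2122690, Δλ=1.6460479 rad; a=sin²(Δφ/2)+cosφ1·cosφ2·sin²(Δλ/2)=0.6842194123; c=2·atan2(√a, √(1-a))=1.948125476; dist=6371·c=12411.507 ≈ 12411.5 km; running total=12411.5 km
Leg 1 bearing: y=sinΔλ·cosφ2=0.86238772, x=cosφ1·sinφ2-sinφ1·cosφ2·cosΔλ=-0.34718907; θ=atan2(y, x)=111.9292° ≈ 111.9°
Leg 2: φ1=-0.5259742, φ2=0.0005847, Δφ=0.5265589, Δλ=0.6640856 rad; a=sin²(Δφ/2)+cosφ1·cosφ2·sin²(Δλ/2)=0.1596262829; c=2·atan2(√a, √(1-a))=0.822013813; dist=6371·c=5237.050 ≈ 5237.1 km; running total=17648.6 km
Leg 2 bearing: y=sinΔλ·cosφ2=0.61633918, x=cosφ1·sinφ2-sinφ1·cosφ2·cosΔλ=0.39586480; θ=atan2(y, x)=57.2880° ≈ 57.3°
Leg 3: φ1=0.0005847, φ2=-0.6088337, Δφ=-0.6094184, Δλ=-1.2395922 rad; a=sin²(Δφ/2)+cosφ1·cosφ2·sin²(Δλ/2)=0.3667912934; c=2·atan2(√a, √(1-a))=1.301122140; dist=6371·c=8289.449 ≈ 8289.4 km; running total=25938.0 km
Leg 3 bearing: y=sinΔλ·cosφ2=-0.77573266, x=cosφ1·sinφ2-sinφ1·cosφ2·cosΔλ=-0.57206696; θ=atan2(y, x)=-126.4071° <0 so +360° → 233.5929° ≈ 233.6°
Leg 4: φ1=-0.6088337, φ2=-1.0664817, Δφ=-0.4576480, Δλ=1.8298294 rad; a=sin²(Δφ/2)+cosφ1·cosφ2·sin²(Δλ/2)=0.3004101556; c=2·atan2(√a, √(1-a))=1.160174339; dist=6371·c=7391.471 ≈ 7391.5 km; running total=33329.5 km
Leg 4 bearing: y=sinΔλ·cosφ2=0.46708680, x=cosφ1·sinφ2-sinφ1·cosφ2·cosΔλ=-0.78897750; θ=atan2(y, x)=149.3738° ≈ 149.4°
Leg 5: φ1=-1.0664817, φ2=-1.0194660, Δφ=0.0470157, Δλ=-1.6396426 rad; a=sin²(Δφ/2)+cosφ1·cosφ2·sin²(Δλ/2)=0.1358157118; c=2·atan2(√a, √(1-a))=0.754858395; dist=6371·c=4809.203 ≈ 4809.2 km; running total=38138.7 km
Leg 5 bearing: y=sinΔλ·cosφ2=-0.52257998, x=cosφ1·sinφ2-sinφ1·cosφ2·cosΔλ=-0.44315842; θ=atan2(y, x)=-130.2986° <0 so +360° → 229.7014° ≈ 229.7°
Leg 6: φ1=-1.0194660, φ2=-0.4937083, Δφ=0.5257577, Δλ=0.8347613 rad; a=sin²(Δφ/2)+cosφ1·cosφ2·sin²(Δλ/2)=0.1433246933; c=2·atan2(√a, √(1-a))=0.776528601; dist=6371·c=4947.264 ≈ 4947.3 km; running total=43086.0 km
Leg 6 bearing: y=sinΔλ·cosφ2=0.65263097, x=cosφ1·sinφ2-sinφ1·cosφ2·cosΔλ=0.25535019; θ=atan2(y, x)=68.6314° ≈ 68.6°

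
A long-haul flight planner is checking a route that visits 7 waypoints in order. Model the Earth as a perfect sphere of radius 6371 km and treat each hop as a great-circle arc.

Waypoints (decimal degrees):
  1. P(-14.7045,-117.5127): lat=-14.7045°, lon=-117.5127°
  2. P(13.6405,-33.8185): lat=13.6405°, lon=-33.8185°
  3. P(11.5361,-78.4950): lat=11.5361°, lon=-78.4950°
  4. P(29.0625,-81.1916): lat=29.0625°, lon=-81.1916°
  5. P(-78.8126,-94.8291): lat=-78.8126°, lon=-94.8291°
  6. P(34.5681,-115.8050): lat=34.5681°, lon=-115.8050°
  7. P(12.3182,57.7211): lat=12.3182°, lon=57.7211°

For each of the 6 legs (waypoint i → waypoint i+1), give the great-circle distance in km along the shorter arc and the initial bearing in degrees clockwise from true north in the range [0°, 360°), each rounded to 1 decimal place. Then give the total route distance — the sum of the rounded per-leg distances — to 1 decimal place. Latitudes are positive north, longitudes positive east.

Leg 1: φ1=-0.2566419, φ2=0.2380716, Δφ=0.4947136, Δλ=1.4607394 rad; a=sin²(Δφ/2)+cosφ1·cosφ2·sin²(Δλ/2)=0.4783101531; c=2·atan2(√a, √(1-a))=1.527403016; dist=6371·c=9731.085 ≈ 9731.1 km; running total=9731.1 km
Leg 1 bearing: y=sinΔλ·cosφ2=0.96591504, x=cosφ1·sinφ2-sinφ1·cosφ2·cosΔλ=0.25519864; θ=atan2(y, x)=75.2004° ≈ 75.2°
Leg 2: φ1=0.2380716, φ2=0.2013429, Δφ=-0.0367287, Δλ=-0.7797520 rad; a=sin²(Δφ/2)+cosφ1·cosφ2·sin²(Δλ/2)=0.1378829435; c=2·atan2(√a, √(1-a))=0.760873280; dist=6371·c=4847.524 ≈ 4847.5 km; running total=14578.6 km
Leg 2 bearing: y=sinΔλ·cosφ2=-0.68889965, x=cosφ1·sinφ2-sinφ1·cosφ2·cosΔλ=0.03003704; θ=atan2(y, x)=-87.5034° <0 so +360° → 272.4966° ≈ 272.5°
Leg 3: φ1=0.2013429, φ2=0.5072363, Δφ=0.3058934, Δλ=-0.0470645 rad; a=sin²(Δφ/2)+cosφ1·cosφ2·sin²(Δλ/2)=0.0236850303; c=2·atan2(√a, √(1-a))=0.309027006; dist=6371·c=1968.811 ≈ 1968.8 km; running total=16547.4 km
Leg 3 bearing: y=sinΔλ·cosφ2=-0.04112348, x=cosφ1·sinφ2-sinφ1·cosφ2·cosΔλ=0.30133878; θ=atan2(y, x)=-7.7711° <0 so +360° → 352.2289° ≈ 352.2°
Leg 4: φ1=0.5072363, φ2=-1.3755394, Δφ=-1.8827757, Δλ=-0.2380193 rad; a=sin²(Δφ/2)+cosφ1·cosφ2·sin²(Δλ/2)=0.6558621509; c=2·atan2(√a, √(1-a))=1.887803545; dist=6371·c=12027.196 ≈ 12027.2 km; running total=28574.6 km
Leg 4 bearing: y=sinΔλ·cosφ2=-0.04574536, x=cosφ1·sinφ2-sinφ1·cosφ2·cosΔλ=-0.94907077; θ=atan2(y, x)=-177.2405° <0 so +360° → 182.7595° ≈ 182.8°
Leg 5: φ1=-1.3755394, φ2=0.6033272, Δφ=1.9788665, Δλ=-0.3660985 rad; a=sin²(Δφ/2)+cosφ1·cosφ2·sin²(Δλ/2)=0.7037130920; c=2·atan2(√a, √(1-a))=1.990430271; dist=6371·c=12681.031 ≈ 12681.0 km; running total=41255.6 km
Leg 5 bearing: y=sinΔλ·cosφ2=-0.29477556, x=cosφ1·sinφ2-sinφ1·cosφ2·cosΔλ=0.86435599; θ=atan2(y, x)=-18.8312° <0 so +360° → 341.1688° ≈ 341.2°
Leg 6: φ1=0.6033272, φ2=0.2149931, Δφ=-0.3883340, Δλ=3.0286018 rad; a=sin²(Δφ/2)+cosφ1·cosφ2·sin²(Δλ/2)=0.8391591689; c=2·atan2(√a, √(1-a))=2.316267839; dist=6371·c=14756.942 ≈ 14756.9 km; running total=56012.5 km
Leg 6 bearing: y=sinΔλ·cosφ2=0.11015484, x=cosφ1·sinφ2-sinφ1·cosφ2·cosΔλ=0.72646414; θ=atan2(y, x)=8.6222° ≈ 8.6°

Leg 1: dist=9731.1 km, bearing=75.2°
Leg 2: dist=4847.5 km, bearing=272.5°
Leg 3: dist=1968.8 km, bearing=352.2°
Leg 4: dist=12027.2 km, bearing=182.8°
Leg 5: dist=12681.0 km, bearing=341.2°
Leg 6: dist=14756.9 km, bearing=8.6°
Total: 56012.5 km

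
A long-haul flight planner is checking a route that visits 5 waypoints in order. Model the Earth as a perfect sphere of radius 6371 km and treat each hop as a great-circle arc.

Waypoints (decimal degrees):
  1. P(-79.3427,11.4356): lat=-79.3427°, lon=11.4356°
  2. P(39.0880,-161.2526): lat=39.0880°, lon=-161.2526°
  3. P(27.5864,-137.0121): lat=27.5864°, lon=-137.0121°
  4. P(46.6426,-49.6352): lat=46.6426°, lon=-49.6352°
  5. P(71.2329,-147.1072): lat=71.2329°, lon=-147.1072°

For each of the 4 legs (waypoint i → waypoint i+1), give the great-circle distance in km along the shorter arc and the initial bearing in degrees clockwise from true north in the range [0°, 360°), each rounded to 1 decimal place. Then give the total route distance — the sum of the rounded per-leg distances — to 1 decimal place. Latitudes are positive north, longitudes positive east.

Leg 1: dist=15527.5 km, bearing=188.8°
Leg 2: dist=2577.6 km, bearing=112.4°
Leg 3: dist=7630.2 km, bearing=47.4°
Leg 4: dist=5417.7 km, bearing=334.9°
Total: 31153.0 km

Leg 1: φ1=-1.3847914, φ2=0.6822143, Δφ=2.0670057, Δλ=-3.0139777 rad; a=sin²(Δφ/2)+cosφ1·cosφ2·sin²(Δλ/2)=0.8810061091; c=2·atan2(√a, √(1-a))=2.437211158; dist=6371·c=15527.472 ≈ 15527.5 km; running total=15527.5 km
Leg 1 bearing: y=sinΔλ·cosφ2=-0.09878337, x=cosφ1·sinφ2-sinφ1·cosφ2·cosΔλ=-0.63998377; θ=atan2(y, x)=-171.2255° <0 so +360° → 188.7745° ≈ 188.8°
Leg 2: φ1=0.6822143, φ2=0.4814735, Δφ=-0.2007408, Δλ=0.4230765 rad; a=sin²(Δφ/2)+cosφ1·cosφ2·sin²(Δλ/2)=0.0403681105; c=2·atan2(√a, √(1-a))=0.404590225; dist=6371·c=2577.644 ≈ 2577.6 km; running total=18105.1 km
Leg 2 bearing: y=sinΔλ·cosφ2=0.36389168, x=cosφ1·sinφ2-sinφ1·cosφ2·cosΔλ=-0.15012312; θ=atan2(y, x)=112.4185° ≈ 112.4°
Leg 3: φ1=0.4814735, φ2=0.8140669, Δφ=0.3325934, Δλ=1.5250146 rad; a=sin²(Δφ/2)+cosφ1·cosφ2·sin²(Δλ/2)=0.3177244680; c=2·atan2(√a, √(1-a))=1.197645683; dist=6371·c=7630.201 ≈ 7630.2 km; running total=25735.3 km
Leg 3 bearing: y=sinΔλ·cosφ2=0.68582774, x=cosφ1·sinφ2-sinφ1·cosφ2·cosΔλ=0.62987525; θ=atan2(y, x)=47.4351° ≈ 47.4°
Leg 4: φ1=0.8140669, φ2=1.2432486, Δφ=0.4291817, Δλ=-1.7012073 rad; a=sin²(Δφ/2)+cosφ1·cosφ2·sin²(Δλ/2)=0.1701470195; c=2·atan2(√a, √(1-a))=0.850368890; dist=6371·c=5417.700 ≈ 5417.7 km; running total=31153.0 km
Leg 4 bearing: y=sinΔλ·cosφ2=-0.31899017, x=cosφ1·sinφ2-sinφ1·cosφ2·cosΔλ=0.68046551; θ=atan2(y, x)=-25.1164° <0 so +360° → 334.8836° ≈ 334.9°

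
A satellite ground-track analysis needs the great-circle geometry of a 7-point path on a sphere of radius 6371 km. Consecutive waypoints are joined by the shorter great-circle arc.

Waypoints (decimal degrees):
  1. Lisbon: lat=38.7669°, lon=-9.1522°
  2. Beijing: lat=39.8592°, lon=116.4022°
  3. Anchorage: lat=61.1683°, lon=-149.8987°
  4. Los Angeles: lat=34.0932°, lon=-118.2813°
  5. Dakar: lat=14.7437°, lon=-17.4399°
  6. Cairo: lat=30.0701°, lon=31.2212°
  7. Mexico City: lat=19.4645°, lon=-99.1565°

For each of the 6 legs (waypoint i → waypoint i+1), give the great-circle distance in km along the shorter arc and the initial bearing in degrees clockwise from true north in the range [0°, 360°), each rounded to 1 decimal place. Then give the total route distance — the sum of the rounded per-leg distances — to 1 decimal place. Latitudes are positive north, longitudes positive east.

Leg 1: dist=9667.9 km, bearing=38.7°
Leg 2: dist=6391.6 km, bearing=34.8°
Leg 3: dist=3756.7 km, bearing=128.7°
Leg 4: dist=10058.4 km, bearing=71.8°
Leg 5: dist=5240.8 km, bearing=62.4°
Leg 6: dist=12364.9 km, bearing=309.6°
Total: 47480.3 km

Leg 1: φ1=0.6766100, φ2=0.6956743, Δφ=0.0190642, Δλ=2.1913377 rad; a=sin²(Δφ/2)+cosφ1·cosφ2·sin²(Δλ/2)=0.4733589398; c=2·atan2(√a, √(1-a))=1.517488963; dist=6371·c=9667.922 ≈ 9667.9 km; running total=9667.9 km
Leg 1 bearing: y=sinΔλ·cosφ2=0.62450925, x=cosφ1·sinφ2-sinφ1·cosφ2·cosΔλ=0.77919780; θ=atan2(y, x)=38.7114° ≈ 38.7°
Leg 2: φ1=0.6956743, φ2=1.0675882, Δφ=0.3719140, Δλ=-4.6478275 rad; a=sin²(Δφ/2)+cosφ1·cosφ2·sin²(Δλ/2)=0.2312128664; c=2·atan2(√a, √(1-a))=1.003238626; dist=6371·c=6391.633 ≈ 6391.6 km; running total=16059.5 km
Leg 2 bearing: y=sinΔλ·cosφ2=0.48123375, x=cosφ1·sinφ2-sinφ1·cosφ2·cosΔλ=0.69240738; θ=atan2(y, x)=34.7999° ≈ 34.8°
Leg 3: φ1=1.0675882, φ2=0.5950386, Δφ=-0.4725496, Δλ=0.5518277 rad; a=sin²(Δφ/2)+cosφ1·cosφ2·sin²(Δλ/2)=0.0844332006; c=2·atan2(√a, √(1-a))=0.589653157; dist=6371·c=3756.680 ≈ 3756.7 km; running total=19816.2 km
Leg 3 bearing: y=sinΔλ·cosφ2=0.43414099, x=cosφ1·sinφ2-sinφ1·cosφ2·cosΔλ=-0.34747452; θ=atan2(y, x)=128.6728° ≈ 128.7°
Leg 4: φ1=0.5950386, φ2=0.2573261, Δφ=-0.3377125, Δλ=1.7600145 rad; a=sin²(Δφ/2)+cosφ1·cosφ2·sin²(Δλ/2)=0.5039897065; c=2·atan2(√a, √(1-a))=1.578775824; dist=6371·c=10058.381 ≈ 10058.4 km; running total=29874.6 km
Leg 4 bearing: y=sinΔλ·cosφ2=0.94981320, x=cosφ1·sinφ2-sinφ1·cosφ2·cosΔλ=0.31271585; θ=atan2(y, x)=71.7764° ≈ 71.8°
Leg 5: φ1=0.2573261, φ2=0.5248223, Δφ=0.2674961, Δλ=0.8492964 rad; a=sin²(Δφ/2)+cosφ1·cosφ2·sin²(Δλ/2)=0.1598441835; c=2·atan2(√a, √(1-a))=0.822608584; dist=6371·c=5240.839 ≈ 5240.8 km; running total=35115.4 km
Leg 5 bearing: y=sinΔλ·cosφ2=0.64976582, x=cosφ1·sinφ2-sinφ1·cosφ2·cosΔλ=0.33908769; θ=atan2(y, x)=62.4417° ≈ 62.4°
Leg 6: φ1=0.5248223, φ2=0.3397196, Δφ=-0.1851026, Δλ=-2.2755201 rad; a=sin²(Δφ/2)+cosφ1·cosφ2·sin²(Δλ/2)=0.6808146036; c=2·atan2(√a, √(1-a))=1.940811102; dist=6371·c=12364.908 ≈ 12364.9 km; running total=47480.3 km
Leg 6 bearing: y=sinΔλ·cosφ2=-0.71825275, x=cosφ1·sinφ2-sinφ1·cosφ2·cosΔλ=0.59442182; θ=atan2(y, x)=-50.3890° <0 so +360° → 309.6110° ≈ 309.6°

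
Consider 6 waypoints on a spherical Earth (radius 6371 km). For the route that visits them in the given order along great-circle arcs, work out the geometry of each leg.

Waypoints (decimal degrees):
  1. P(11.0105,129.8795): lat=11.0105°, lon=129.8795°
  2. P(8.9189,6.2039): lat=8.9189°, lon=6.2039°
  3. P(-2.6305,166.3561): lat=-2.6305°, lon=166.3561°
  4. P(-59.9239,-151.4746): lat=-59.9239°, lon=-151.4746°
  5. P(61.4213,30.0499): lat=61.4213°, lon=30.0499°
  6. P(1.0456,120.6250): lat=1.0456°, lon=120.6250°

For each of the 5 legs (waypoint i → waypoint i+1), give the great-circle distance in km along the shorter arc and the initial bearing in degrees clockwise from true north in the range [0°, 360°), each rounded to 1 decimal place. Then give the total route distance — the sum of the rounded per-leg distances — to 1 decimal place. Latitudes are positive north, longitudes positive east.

Leg 1: φ1=0.1921695, φ2=0.1556642, Δφ=-0.0365053, Δλ=-2.1585464 rad; a=sin²(Δφ/2)+cosφ1·cosφ2·sin²(Δλ/2)=0.7540459424; c=2·atan2(√a, √(1-a))=2.103764283; dist=6371·c=13403.082 ≈ 13403.1 km; running total=13403.1 km
Leg 1 bearing: y=sinΔλ·cosφ2=-0.82212813, x=cosφ1·sinφ2-sinφ1·cosφ2·cosΔλ=0.25680336; θ=atan2(y, x)=-72.6531° <0 so +360° → 287.3469° ≈ 287.3°
Leg 2: φ1=0.1556642, φ2=-0.0459109, Δφ=-0.2015751, Δλ=2.7951832 rad; a=sin²(Δφ/2)+cosφ1·cosφ2·sin²(Δλ/2)=0.9676805381; c=2·atan2(√a, √(1-a))=2.780074888; dist=6371·c=17711.857 ≈ 17711.9 km; running total=31115.0 km
Leg 2 bearing: y=sinΔλ·cosφ2=0.33916499, x=cosφ1·sinφ2-sinφ1·cosφ2·cosΔλ=0.10033329; θ=atan2(y, x)=73.5205° ≈ 73.5°
Leg 3: φ1=-0.0459109, φ2=-1.0458694, Δφ=-0.9999585, Δλ=-5.5471922 rad; a=sin²(Δφ/2)+cosφ1·cosφ2·sin²(Δλ/2)=0.2946207359; c=2·atan2(√a, √(1-a))=1.147510467; dist=6371·c=7310.789 ≈ 7310.8 km; running total=38425.8 km
Leg 3 bearing: y=sinΔλ·cosφ2=0.33643367, x=cosφ1·sinφ2-sinφ1·cosφ2·cosΔλ=-0.84740180; θ=atan2(y, x)=158.3460° ≈ 158.3°
Leg 4: φ1=-1.0458694, φ2=1.0720039, Δφ=2.1178733, Δλ=3.1682002 rad; a=sin²(Δφ/2)+cosφ1·cosφ2·sin²(Δλ/2)=0.9997868280; c=2·atan2(√a, √(1-a))=3.112390796; dist=6371·c=19829.042 ≈ 19829.0 km; running total=58254.8 km
Leg 4 bearing: y=sinΔλ·cosφ2=-0.01272663, x=cosφ1·sinφ2-sinφ1·cosφ2·cosΔλ=0.02627811; θ=atan2(y, x)=-25.8412° <0 so +360° → 334.1588° ≈ 334.2°
Leg 5: φ1=1.0720039, φ2=0.0182492, Δφ=-1.0537548, Δλ=1.5808337 rad; a=sin²(Δφ/2)+cosφ1·cosφ2·sin²(Δλ/2)=0.4943879242; c=2·atan2(√a, √(1-a))=1.559571940; dist=6371·c=9936.033 ≈ 9936.0 km; running total=68190.8 km
Leg 5 bearing: y=sinΔλ·cosφ2=0.99978312, x=cosφ1·sinφ2-sinφ1·cosφ2·cosΔλ=0.01754211; θ=atan2(y, x)=88.9948° ≈ 89.0°

Leg 1: dist=13403.1 km, bearing=287.3°
Leg 2: dist=17711.9 km, bearing=73.5°
Leg 3: dist=7310.8 km, bearing=158.3°
Leg 4: dist=19829.0 km, bearing=334.2°
Leg 5: dist=9936.0 km, bearing=89.0°
Total: 68190.8 km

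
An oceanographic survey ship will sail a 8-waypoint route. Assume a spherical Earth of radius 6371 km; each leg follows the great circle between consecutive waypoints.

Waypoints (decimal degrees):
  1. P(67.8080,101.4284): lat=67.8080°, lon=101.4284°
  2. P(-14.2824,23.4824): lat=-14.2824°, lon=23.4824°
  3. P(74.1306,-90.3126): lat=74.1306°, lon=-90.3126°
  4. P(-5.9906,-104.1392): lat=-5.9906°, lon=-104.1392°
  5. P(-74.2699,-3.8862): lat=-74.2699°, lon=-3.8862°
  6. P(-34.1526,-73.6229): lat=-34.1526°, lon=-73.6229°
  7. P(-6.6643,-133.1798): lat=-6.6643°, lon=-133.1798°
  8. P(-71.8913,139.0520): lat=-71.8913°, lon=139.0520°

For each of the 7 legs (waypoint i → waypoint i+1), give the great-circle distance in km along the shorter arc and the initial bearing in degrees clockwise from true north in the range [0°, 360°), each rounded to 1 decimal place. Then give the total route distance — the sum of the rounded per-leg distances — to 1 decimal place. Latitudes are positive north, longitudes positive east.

Leg 1: φ1=1.1834729, φ2=-0.2492749, Δφ=-1.4327478, Δλ=-1.3604143 rad; a=sin²(Δφ/2)+cosφ1·cosφ2·sin²(Δλ/2)=0.5759928699; c=2·atan2(√a, √(1-a))=1.723373371; dist=6371·c=10979.612 ≈ 10979.6 km; running total=10979.6 km
Leg 1 bearing: y=sinΔλ·cosφ2=-0.94772427, x=cosφ1·sinφ2-sinφ1·cosφ2·cosΔλ=-0.28056915; θ=atan2(y, x)=-106.4911° <0 so +360° → 253.5089° ≈ 253.5°
Leg 2: φ1=-0.2492749, φ2=1.2938230, Δφ=1.5430980, Δλ=-1.9860974 rad; a=sin²(Δφ/2)+cosφ1·cosφ2·sin²(Δλ/2)=0.6721073807; c=2·atan2(√a, √(1-a))=1.922198637; dist=6371·c=12246.328 ≈ 12246.3 km; running total=23225.9 km
Leg 2 bearing: y=sinΔλ·cosφ2=-0.25020127, x=cosφ1·sinφ2-sinφ1·cosφ2·cosΔλ=0.90493951; θ=atan2(y, x)=-15.4553° <0 so +360° → 344.5447° ≈ 344.5°
Leg 3: φ1=1.2938230, φ2=-0.1045557, Δφ=-1.3983787, Δλ=-0.2413197 rad; a=sin²(Δφ/2)+cosφ1·cosφ2·sin²(Δλ/2)=0.4181578271; c=2·atan2(√a, √(1-a))=1.406372105; dist=6371·c=8959.997 ≈ 8960.0 km; running total=32185.9 km
Leg 3 bearing: y=sinΔλ·cosφ2=-0.23767920, x=cosφ1·sinφ2-sinφ1·cosφ2·cosΔλ=-0.95745289; θ=atan2(y, x)=-166.0586° <0 so +360° → 193.9414° ≈ 193.9°
Leg 4: φ1=-0.1045557, φ2=-1.2962543, Δφ=-1.1916986, Δλ=1.7497449 rad; a=sin²(Δφ/2)+cosφ1·cosφ2·sin²(Δλ/2)=0.4737676371; c=2·atan2(√a, √(1-a))=1.518307502; dist=6371·c=9673.137 ≈ 9673.1 km; running total=41859.0 km
Leg 4 bearing: y=sinΔλ·cosφ2=0.26677696, x=cosφ1·sinφ2-sinφ1·cosφ2·cosΔλ=-0.96232921; θ=atan2(y, x)=164.5056° ≈ 164.5°
Leg 5: φ1=-1.2962543, φ2=-0.5960753, Δφ=0.7001790, Δλ=-1.2171350 rad; a=sin²(Δφ/2)+cosφ1·cosφ2·sin²(Δλ/2)=0.1909623083; c=2·atan2(√a, √(1-a))=0.904504238; dist=6371·c=5762.597 ≈ 5762.6 km; running total=47621.6 km
Leg 5 bearing: y=sinΔλ·cosφ2=-0.77632932, x=cosφ1·sinφ2-sinφ1·cosφ2·cosΔλ=0.12367543; θ=atan2(y, x)=-80.9484° <0 so +360° → 279.0516° ≈ 279.1°
Leg 6: φ1=-0.5960753, φ2=-0.1163140, Δφ=0.4797613, Δλ=-1.0394640 rad; a=sin²(Δφ/2)+cosφ1·cosφ2·sin²(Δλ/2)=0.2591895454; c=2·atan2(√a, √(1-a))=1.068293001; dist=6371·c=6806.095 ≈ 6806.1 km; running total=54427.7 km
Leg 6 bearing: y=sinΔλ·cosφ2=-0.85630747, x=cosφ1·sinφ2-sinφ1·cosφ2·cosΔλ=0.18649080; θ=atan2(y, x)=-77.7137° <0 so +360° → 282.2863° ≈ 282.3°
Leg 7: φ1=-0.1163140, φ2=-1.2547399, Δφ=-1.1384259, Δλ=4.7513412 rad; a=sin²(Δφ/2)+cosφ1·cosφ2·sin²(Δλ/2)=0.4388370041; c=2·atan2(√a, √(1-a))=1.448163188; dist=6371·c=9226.248 ≈ 9226.2 km; running total=63653.9 km
Leg 7 bearing: y=sinΔλ·cosφ2=-0.31058498, x=cosφ1·sinφ2-sinφ1·cosφ2·cosΔλ=-0.94264167; θ=atan2(y, x)=-161.7638° <0 so +360° → 198.2362° ≈ 198.2°

Leg 1: dist=10979.6 km, bearing=253.5°
Leg 2: dist=12246.3 km, bearing=344.5°
Leg 3: dist=8960.0 km, bearing=193.9°
Leg 4: dist=9673.1 km, bearing=164.5°
Leg 5: dist=5762.6 km, bearing=279.1°
Leg 6: dist=6806.1 km, bearing=282.3°
Leg 7: dist=9226.2 km, bearing=198.2°
Total: 63653.9 km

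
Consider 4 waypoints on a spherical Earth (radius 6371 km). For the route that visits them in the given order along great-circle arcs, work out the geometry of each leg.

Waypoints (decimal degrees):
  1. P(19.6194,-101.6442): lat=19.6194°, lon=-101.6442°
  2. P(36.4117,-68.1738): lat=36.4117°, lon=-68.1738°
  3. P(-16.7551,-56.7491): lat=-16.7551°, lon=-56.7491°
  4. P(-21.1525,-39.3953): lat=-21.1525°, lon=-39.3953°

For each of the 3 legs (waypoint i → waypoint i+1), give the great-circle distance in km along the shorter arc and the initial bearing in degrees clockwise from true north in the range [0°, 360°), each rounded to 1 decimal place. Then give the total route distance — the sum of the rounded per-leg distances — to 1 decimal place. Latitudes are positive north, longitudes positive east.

Leg 1: φ1=0.3424231, φ2=0.6355041, Δφ=0.2930809, Δλ=0.5841687 rad; a=sin²(Δφ/2)+cosφ1·cosφ2·sin²(Δλ/2)=0.0841742750; c=2·atan2(√a, √(1-a))=0.588721243; dist=6371·c=3750.743 ≈ 3750.7 km; running total=3750.7 km
Leg 1 bearing: y=sinΔλ·cosφ2=0.44383701, x=cosφ1·sinφ2-sinφ1·cosφ2·cosΔλ=0.33371331; θ=atan2(y, x)=53.0611° ≈ 53.1°
Leg 2: φ1=0.6355041, φ2=-0.2924317, Δφ=-0.9279357, Δλ=0.1993986 rad; a=sin²(Δφ/2)+cosφ1·cosφ2·sin²(Δλ/2)=0.2078907070; c=2·atan2(√a, √(1-a))=0.946879414; dist=6371·c=6032.569 ≈ 6032.6 km; running total=9783.3 km
Leg 2 bearing: y=sinΔλ·cosφ2=0.18967057, x=cosφ1·sinφ2-sinφ1·cosφ2·cosΔλ=-0.78912212; θ=atan2(y, x)=166.4850° ≈ 166.5°
Leg 3: φ1=-0.2924317, φ2=-0.3691808, Δφ=-0.0767491, Δλ=0.3028809 rad; a=sin²(Δφ/2)+cosφ1·cosφ2·sin²(Δλ/2)=0.0217967208; c=2·atan2(√a, √(1-a))=0.296357579; dist=6371·c=1888.094 ≈ 1888.1 km; running total=11671.4 km
Leg 3 bearing: y=sinΔλ·cosφ2=0.27817471, x=cosφ1·sinφ2-sinφ1·cosφ2·cosΔλ=-0.08891189; θ=atan2(y, x)=107.7252° ≈ 107.7°

Leg 1: dist=3750.7 km, bearing=53.1°
Leg 2: dist=6032.6 km, bearing=166.5°
Leg 3: dist=1888.1 km, bearing=107.7°
Total: 11671.4 km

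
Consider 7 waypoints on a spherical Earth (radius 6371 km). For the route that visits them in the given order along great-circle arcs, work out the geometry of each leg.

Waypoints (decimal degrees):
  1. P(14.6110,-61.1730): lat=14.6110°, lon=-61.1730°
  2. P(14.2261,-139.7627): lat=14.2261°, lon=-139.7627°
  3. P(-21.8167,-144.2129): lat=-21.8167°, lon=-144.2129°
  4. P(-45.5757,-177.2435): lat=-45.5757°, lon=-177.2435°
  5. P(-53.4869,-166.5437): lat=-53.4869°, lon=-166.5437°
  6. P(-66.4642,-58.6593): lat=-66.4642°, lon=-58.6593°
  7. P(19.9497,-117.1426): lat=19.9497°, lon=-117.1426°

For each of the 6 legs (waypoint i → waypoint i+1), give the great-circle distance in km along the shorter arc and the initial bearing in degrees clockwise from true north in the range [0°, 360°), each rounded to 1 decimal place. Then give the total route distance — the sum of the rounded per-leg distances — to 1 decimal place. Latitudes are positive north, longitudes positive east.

Leg 1: dist=8413.8 km, bearing=281.3°
Leg 2: dist=4037.1 km, bearing=187.0°
Leg 3: dist=3989.9 km, bearing=220.6°
Leg 4: dist=1168.0 km, bearing=142.7°
Leg 5: dist=5382.1 km, bearing=149.5°
Leg 6: dist=10752.1 km, bearing=306.2°
Total: 33743.0 km

Leg 1: φ1=0.2550101, φ2=0.2482923, Δφ=-0.0067178, Δλ=-1.3716490 rad; a=sin²(Δφ/2)+cosφ1·cosφ2·sin²(Δλ/2)=0.3762217252; c=2·atan2(√a, √(1-a))=1.320638837; dist=6371·c=8413.790 ≈ 8413.8 km; running total=8413.8 km
Leg 1 bearing: y=sinΔλ·cosφ2=-0.95017523, x=cosφ1·sinφ2-sinφ1·cosφ2·cosΔλ=0.18942750; θ=atan2(y, x)=-78.7253° <0 so +360° → 281.2747° ≈ 281.3°
Leg 2: φ1=0.2482923, φ2=-0.3807732, Δφ=-0.6290655, Δλ=-0.0776706 rad; a=sin²(Δφ/2)+cosφ1·cosφ2·sin²(Δλ/2)=0.0970676959; c=2·atan2(√a, √(1-a))=0.633662066; dist=6371·c=4037.061 ≈ 4037.1 km; running total=12450.9 km
Leg 2 bearing: y=sinΔλ·cosφ2=-0.07203520, x=cosφ1·sinφ2-sinφ1·cosφ2·cosΔλ=-0.58770159; θ=atan2(y, x)=-173.0121° <0 so +360° → 186.9879° ≈ 187.0°
Leg 3: φ1=-0.3807732, φ2=-0.7954460, Δφ=-0.4146728, Δλ=-0.5764927 rad; a=sin²(Δφ/2)+cosφ1·cosφ2·sin²(Δλ/2)=0.0948890407; c=2·atan2(√a, √(1-a))=0.626265689; dist=6371·c=3989.939 ≈ 3989.9 km; running total=16440.8 km
Leg 3 bearing: y=sinΔλ·cosφ2=-0.38154244, x=cosφ1·sinφ2-sinφ1·cosφ2·cosΔλ=-0.44493349; θ=atan2(y, x)=-139.3860° <0 so +360° → 220.6140° ≈ 220.6°
Leg 4: φ1=-0.7954460, φ2=-0.9335225, Δφ=-0.1380765, Δλ=0.1867467 rad; a=sin²(Δφ/2)+cosφ1·cosφ2·sin²(Δλ/2)=0.0083793272; c=2·atan2(√a, √(1-a))=0.183333977; dist=6371·c=1168.021 ≈ 1168.0 km; running total=17608.8 km
Leg 4 bearing: y=sinΔλ·cosφ2=0.11047081, x=cosφ1·sinφ2-sinφ1·cosφ2·cosΔλ=-0.14502640; θ=atan2(y, x)=142.7024° ≈ 142.7°
Leg 5: φ1=-0.9335225, φ2=-1.1600191, Δφ=-0.2264966, Δλ=1.8829380 rad; a=sin²(Δφ/2)+cosφ1·cosφ2·sin²(Δλ/2)=0.1680531116; c=2·atan2(√a, √(1-a))=0.844782732; dist=6371·c=5382.111 ≈ 5382.1 km; running total=22990.9 km
Leg 5 bearing: y=sinΔλ·cosφ2=0.38002598, x=cosφ1·sinφ2-sinφ1·cosφ2·cosΔλ=-0.64406933; θ=atan2(y, x)=149.4577° ≈ 149.5°
Leg 6: φ1=-1.1600191, φ2=0.3481879, Δφ=1.5082071, Δλ=-1.0207261 rad; a=sin²(Δφ/2)+cosφ1·cosφ2·sin²(Δλ/2)=0.5582965593; c=2·atan2(√a, √(1-a))=1.687655235; dist=6371·c=10752.052 ≈ 10752.1 km; running total=33743.0 km
Leg 6 bearing: y=sinΔλ·cosφ2=-0.80133219, x=cosφ1·sinφ2-sinφ1·cosφ2·cosΔλ=0.58674762; θ=atan2(y, x)=-53.7878° <0 so +360° → 306.2122° ≈ 306.2°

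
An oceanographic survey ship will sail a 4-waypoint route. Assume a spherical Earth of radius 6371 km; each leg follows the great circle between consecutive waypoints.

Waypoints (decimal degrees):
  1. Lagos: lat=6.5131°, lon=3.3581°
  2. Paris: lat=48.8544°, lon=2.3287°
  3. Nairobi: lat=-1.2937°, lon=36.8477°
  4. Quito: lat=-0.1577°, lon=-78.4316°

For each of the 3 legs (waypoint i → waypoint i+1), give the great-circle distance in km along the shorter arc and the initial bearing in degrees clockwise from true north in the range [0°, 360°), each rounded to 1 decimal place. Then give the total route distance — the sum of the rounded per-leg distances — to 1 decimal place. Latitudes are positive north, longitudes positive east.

Leg 1: φ1=0.1136750, φ2=0.8526701, Δφ=0.7389951, Δλ=-0.0179664 rad; a=sin²(Δφ/2)+cosφ1·cosφ2·sin²(Δλ/2)=0.1304798625; c=2·atan2(√a, √(1-a))=0.739151724; dist=6371·c=4709.136 ≈ 4709.1 km; running total=4709.1 km
Leg 1 bearing: y=sinΔλ·cosφ2=-0.01182081, x=cosφ1·sinφ2-sinφ1·cosφ2·cosΔλ=0.67355753; θ=atan2(y, x)=-1.0054° <0 so +360° → 358.9946° ≈ 359.0°
Leg 2: φ1=0.8526701, φ2=-0.0225793, Δφ=-0.8752495, Δλ=0.6024702 rad; a=sin²(Δφ/2)+cosφ1·cosφ2·sin²(Δλ/2)=0.2375046252; c=2·atan2(√a, √(1-a))=1.018092082; dist=6371·c=6486.265 ≈ 6486.3 km; running total=11195.4 km
Leg 2 bearing: y=sinΔλ·cosφ2=0.56653505, x=cosφ1·sinφ2-sinφ1·cosφ2·cosΔλ=-0.63515569; θ=atan2(y, x)=138.2682° ≈ 138.3°
Leg 3: φ1=-0.0225793, φ2=-0.0027524, Δφ=0.0198269, Δλ=-2.0120033 rad; a=sin²(Δφ/2)+cosφ1·cosφ2·sin²(Δλ/2)=0.7134292979; c=2·atan2(√a, √(1-a))=2.011812463; dist=6371·c=12817.257 ≈ 12817.3 km; running total=24012.7 km
Leg 3 bearing: y=sinΔλ·cosφ2=-0.90423346, x=cosφ1·sinφ2-sinφ1·cosφ2·cosΔλ=-0.01239290; θ=atan2(y, x)=-90.7852° <0 so +360° → 269.2148° ≈ 269.2°

Leg 1: dist=4709.1 km, bearing=359.0°
Leg 2: dist=6486.3 km, bearing=138.3°
Leg 3: dist=12817.3 km, bearing=269.2°
Total: 24012.7 km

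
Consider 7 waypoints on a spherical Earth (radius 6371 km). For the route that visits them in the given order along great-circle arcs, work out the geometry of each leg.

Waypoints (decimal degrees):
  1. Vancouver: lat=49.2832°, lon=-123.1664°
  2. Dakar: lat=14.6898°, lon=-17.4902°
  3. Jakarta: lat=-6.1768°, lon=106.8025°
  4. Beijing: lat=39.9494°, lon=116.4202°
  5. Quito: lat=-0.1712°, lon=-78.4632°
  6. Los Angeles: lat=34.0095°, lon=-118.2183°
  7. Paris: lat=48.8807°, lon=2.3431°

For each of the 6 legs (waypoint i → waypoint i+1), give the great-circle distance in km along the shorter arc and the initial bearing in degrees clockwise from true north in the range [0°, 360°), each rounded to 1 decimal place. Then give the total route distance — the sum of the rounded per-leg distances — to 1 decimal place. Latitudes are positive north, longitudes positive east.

Leg 1: φ1=0.8601541, φ2=0.2563854, Δφ=-0.6037687, Δλ=1.8443976 rad; a=sin²(Δφ/2)+cosφ1·cosφ2·sin²(Δλ/2)=0.4891462435; c=2·atan2(√a, √(1-a))=1.549087109; dist=6371·c=9869.234 ≈ 9869.2 km; running total=9869.2 km
Leg 1 bearing: y=sinΔλ·cosφ2=0.93133281, x=cosφ1·sinφ2-sinφ1·cosφ2·cosΔλ=0.36352165; θ=atan2(y, x)=68.6781° ≈ 68.7°
Leg 2: φ1=0.2563854, φ2=-0.1078055, Δφ=-0.3641909, Δλ=2.1693169 rad; a=sin²(Δφ/2)+cosφ1·cosφ2·sin²(Δλ/2)=0.7845626306; c=2·atan2(√a, √(1-a))=2.176237955; dist=6371·c=13864.812 ≈ 13864.8 km; running total=23734.0 km
Leg 2 bearing: y=sinΔλ·cosφ2=0.82137385, x=cosφ1·sinφ2-sinφ1·cosφ2·cosΔλ=0.03796626; θ=atan2(y, x)=87.3535° ≈ 87.4°
Leg 3: φ1=-0.1078055, φ2=0.6972486, Δφ=0.8050541, Δλ=0.1678605 rad; a=sin²(Δφ/2)+cosφ1·cosφ2·sin²(Δλ/2)=0.1588201578; c=2·atan2(√a, √(1-a))=0.819810586; dist=6371·c=5223.013 ≈ 5223.0 km; running total=28957.0 km
Leg 3 bearing: y=sinΔλ·cosφ2=0.12808039, x=cosφ1·sinφ2-sinφ1·cosφ2·cosΔλ=0.71970874; θ=atan2(y, x)=10.0908° ≈ 10.1°
Leg 4: φ1=0.6972486, φ2=-0.0029880, Δφ=-0.7002366, Δλ=-3.4013570 rad; a=sin²(Δφ/2)+cosφ1·cosφ2·sin²(Δλ/2)=0.8714038589; c=2·atan2(√a, √(1-a))=2.408050709; dist=6371·c=15341.691 ≈ 15341.7 km; running total=44298.7 km
Leg 4 bearing: y=sinΔλ·cosφ2=0.25685165, x=cosφ1·sinφ2-sinφ1·cosφ2·cosΔλ=0.61827496; θ=atan2(y, x)=22.5596° ≈ 22.6°
Leg 5: φ1=-0.0029880, φ2=0.5935778, Δφ=0.5965658, Δλ=-0.6938574 rad; a=sin²(Δφ/2)+cosφ1·cosφ2·sin²(Δλ/2)=0.1821969177; c=2·atan2(√a, √(1-a))=0.882002887; dist=6371·c=5619.240 ≈ 5619.2 km; running total=49917.9 km
Leg 5 bearing: y=sinΔλ·cosφ2=-0.53011639, x=cosφ1·sinφ2-sinφ1·cosφ2·cosΔλ=0.56123205; θ=atan2(y, x)=-43.3669° <0 so +360° → 316.6331° ≈ 316.6°
Leg 6: φ1=0.5935778, φ2=0.8531292, Δφ=0.2595514, Δλ=2.1041934 rad; a=sin²(Δφ/2)+cosφ1·cosφ2·sin²(Δλ/2)=0.4279073732; c=2·atan2(√a, √(1-a))=1.426106754; dist=6371·c=9085.726 ≈ 9085.7 km; running total=59003.6 km
Leg 6 bearing: y=sinΔλ·cosφ2=0.56627436, x=cosφ1·sinφ2-sinφ1·cosφ2·cosΔλ=0.81150722; θ=atan2(y, x)=34.9076° ≈ 34.9°

Leg 1: dist=9869.2 km, bearing=68.7°
Leg 2: dist=13864.8 km, bearing=87.4°
Leg 3: dist=5223.0 km, bearing=10.1°
Leg 4: dist=15341.7 km, bearing=22.6°
Leg 5: dist=5619.2 km, bearing=316.6°
Leg 6: dist=9085.7 km, bearing=34.9°
Total: 59003.6 km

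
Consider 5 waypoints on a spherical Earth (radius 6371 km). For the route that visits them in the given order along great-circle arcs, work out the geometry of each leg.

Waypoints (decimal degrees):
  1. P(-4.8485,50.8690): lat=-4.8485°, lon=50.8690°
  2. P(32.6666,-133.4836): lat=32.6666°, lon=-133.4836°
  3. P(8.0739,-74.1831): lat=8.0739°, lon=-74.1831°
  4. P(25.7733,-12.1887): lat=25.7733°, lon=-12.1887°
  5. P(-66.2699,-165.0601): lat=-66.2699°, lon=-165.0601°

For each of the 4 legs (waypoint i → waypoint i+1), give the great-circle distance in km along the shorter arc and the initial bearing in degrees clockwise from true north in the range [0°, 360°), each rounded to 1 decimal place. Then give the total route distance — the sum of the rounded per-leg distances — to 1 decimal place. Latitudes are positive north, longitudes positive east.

Leg 1: dist=16889.0 km, bearing=7.8°
Leg 2: dist=6661.9 km, bearing=100.3°
Leg 3: dist=6819.9 km, bearing=65.0°
Leg 4: dist=15133.9 km, bearing=195.3°
Total: 45504.7 km

Leg 1: φ1=-0.0846223, φ2=0.5701397, Δφ=0.6547620, Δλ=-3.2175599 rad; a=sin²(Δφ/2)+cosφ1·cosφ2·sin²(Δλ/2)=0.9410071795; c=2·atan2(√a, √(1-a))=2.650916325; dist=6371·c=16888.988 ≈ 16889.0 km; running total=16889.0 km
Leg 1 bearing: y=sinΔλ·cosφ2=0.06388964, x=cosφ1·sinφ2-sinφ1·cosφ2·cosΔλ=0.46687127; θ=atan2(y, x)=7.7923° ≈ 7.8°
Leg 2: φ1=0.5701397, φ2=0.1409161, Δφ=-0.4292236, Δλ=1.0349890 rad; a=sin²(Δφ/2)+cosφ1·cosφ2·sin²(Δλ/2)=0.2493351886; c=2·atan2(√a, √(1-a))=1.045661553; dist=6371·c=6661.910 ≈ 6661.9 km; running total=23550.9 km
Leg 2 bearing: y=sinΔλ·cosφ2=0.85133360, x=cosφ1·sinφ2-sinφ1·cosφ2·cosΔλ=-0.15459529; θ=atan2(y, x)=100.2923° ≈ 100.3°
Leg 3: φ1=0.1409161, φ2=0.4498289, Δφ=0.3089128, Δλ=1.0820064 rad; a=sin²(Δφ/2)+cosφ1·cosφ2·sin²(Δλ/2)=0.2601375248; c=2·atan2(√a, √(1-a))=1.070455117; dist=6371·c=6819.870 ≈ 6819.9 km; running total=30370.8 km
Leg 3 bearing: y=sinΔλ·cosφ2=0.79507196, x=cosφ1·sinφ2-sinφ1·cosφ2·cosΔλ=0.37111259; θ=atan2(y, x)=64.9784° ≈ 65.0°
Leg 4: φ1=0.4498289, φ2=-1.1566279, Δφ=-1.6064569, Δλ=-2.6681093 rad; a=sin²(Δφ/2)+cosφ1·cosφ2·sin²(Δλ/2)=0.8602878223; c=2·atan2(√a, √(1-a))=2.375428493; dist=6371·c=15133.855 ≈ 15133.9 km; running total=45504.7 km
Leg 4 bearing: y=sinΔλ·cosφ2=-0.18350317, x=cosφ1·sinφ2-sinφ1·cosφ2·cosΔλ=-0.66865337; θ=atan2(y, x)=-164.6537° <0 so +360° → 195.3463° ≈ 195.3°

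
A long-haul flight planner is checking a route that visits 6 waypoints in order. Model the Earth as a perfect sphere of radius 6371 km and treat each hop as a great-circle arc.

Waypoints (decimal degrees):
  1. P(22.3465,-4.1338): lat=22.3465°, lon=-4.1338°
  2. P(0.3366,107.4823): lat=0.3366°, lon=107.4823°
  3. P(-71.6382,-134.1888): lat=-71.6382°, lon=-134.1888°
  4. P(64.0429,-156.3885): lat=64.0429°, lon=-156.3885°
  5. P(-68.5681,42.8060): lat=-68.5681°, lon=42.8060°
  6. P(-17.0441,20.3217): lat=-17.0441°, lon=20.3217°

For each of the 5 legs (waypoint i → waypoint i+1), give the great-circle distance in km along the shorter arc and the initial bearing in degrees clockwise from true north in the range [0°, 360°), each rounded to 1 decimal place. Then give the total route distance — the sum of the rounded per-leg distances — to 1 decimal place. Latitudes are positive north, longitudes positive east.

Leg 1: φ1=0.3900200, φ2=0.0058748, Δφ=-0.3841452, Δλ=1.9480684 rad; a=sin²(Δφ/2)+cosφ1·cosφ2·sin²(Δλ/2)=0.6692405339; c=2·atan2(√a, √(1-a))=1.916098541; dist=6371·c=12207.464 ≈ 12207.5 km; running total=12207.5 km
Leg 1 bearing: y=sinΔλ·cosφ2=0.92965696, x=cosφ1·sinφ2-sinφ1·cosφ2·cosΔλ=0.14549397; θ=atan2(y, x)=81.1052° ≈ 81.1°
Leg 2: φ1=0.0058748, φ2=-1.2503225, Δφ=-1.2561972, Δλ=-4.2179564 rad; a=sin²(Δφ/2)+cosφ1·cosφ2·sin²(Δλ/2)=0.5775292370; c=2·atan2(√a, √(1-a))=1.726482970; dist=6371·c=10999.423 ≈ 10999.4 km; running total=23206.9 km
Leg 2 bearing: y=sinΔλ·cosφ2=0.27728938, x=cosφ1·sinφ2-sinφ1·cosφ2·cosΔλ=-0.94819168; θ=atan2(y, x)=163.6990° ≈ 163.7°
Leg 3: φ1=-1.2503225, φ2=1.1177595, Δφ=2.3680819, Δλ=-0.3874579 rad; a=sin²(Δφ/2)+cosφ1·cosφ2·sin²(Δλ/2)=0.8628415762; c=2·atan2(√a, √(1-a))=2.382823114; dist=6371·c=15180.966 ≈ 15181.0 km; running total=38387.9 km
Leg 3 bearing: y=sinΔλ·cosφ2=-0.16537806, x=cosφ1·sinφ2-sinφ1·cosφ2·cosΔλ=0.66785781; θ=atan2(y, x)=-13.9081° <0 so +360° → 346.0919° ≈ 346.1°
Leg 4: φ1=1.1177595, φ2=-1.1967391, Δφ=-2.3144986, Δλ=3.4765999 rad; a=sin²(Δφ/2)+cosφ1·cosφ2·sin²(Δλ/2)=0.9939958693; c=2·atan2(√a, √(1-a))=2.986464502; dist=6371·c=19026.765 ≈ 19026.8 km; running total=57414.7 km
Leg 4 bearing: y=sinΔλ·cosφ2=-0.12013314, x=cosφ1·sinφ2-sinφ1·cosφ2·cosΔλ=-0.09716148; θ=atan2(y, x)=-128.9653° <0 so +360° → 231.0347° ≈ 231.0°
Leg 5: φ1=-1.1967391, φ2=-0.2974757, Δφ=0.8992634, Δλ=-0.3924251 rad; a=sin²(Δφ/2)+cosφ1·cosφ2·sin²(Δλ/2)=0.2021845263; c=2·atan2(√a, √(1-a))=0.932745421; dist=6371·c=5942.521 ≈ 5942.5 km; running total=63357.2 km
Leg 5 bearing: y=sinΔλ·cosφ2=-0.36563371, x=cosφ1·sinφ2-sinφ1·cosφ2·cosΔλ=0.71521729; θ=atan2(y, x)=-27.0770° <0 so +360° → 332.9230° ≈ 332.9°

Leg 1: dist=12207.5 km, bearing=81.1°
Leg 2: dist=10999.4 km, bearing=163.7°
Leg 3: dist=15181.0 km, bearing=346.1°
Leg 4: dist=19026.8 km, bearing=231.0°
Leg 5: dist=5942.5 km, bearing=332.9°
Total: 63357.2 km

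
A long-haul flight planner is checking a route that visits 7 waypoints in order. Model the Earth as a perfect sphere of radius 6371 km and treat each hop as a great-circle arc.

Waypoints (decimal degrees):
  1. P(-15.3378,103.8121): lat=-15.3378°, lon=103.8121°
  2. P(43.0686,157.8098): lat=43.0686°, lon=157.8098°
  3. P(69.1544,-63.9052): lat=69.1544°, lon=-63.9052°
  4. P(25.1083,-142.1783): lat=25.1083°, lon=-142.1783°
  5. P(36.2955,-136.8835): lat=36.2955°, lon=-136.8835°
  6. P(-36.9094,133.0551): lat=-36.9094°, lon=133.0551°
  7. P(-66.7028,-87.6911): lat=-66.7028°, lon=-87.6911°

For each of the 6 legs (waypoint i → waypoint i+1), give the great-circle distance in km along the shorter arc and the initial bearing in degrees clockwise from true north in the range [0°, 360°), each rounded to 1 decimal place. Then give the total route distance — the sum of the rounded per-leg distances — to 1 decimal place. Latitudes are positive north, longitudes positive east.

Leg 1: dist=8506.0 km, bearing=37.4°
Leg 2: dist=7075.6 km, bearing=15.3°
Leg 3: dist=6947.5 km, bearing=268.6°
Leg 4: dist=1342.4 km, bearing=20.8°
Leg 5: dist=12327.8 km, bearing=238.8°
Leg 6: dist=7986.0 km, bearing=164.2°
Total: 44185.3 km

Leg 1: φ1=-0.2676951, φ2=0.7516889, Δφ=1.0193840, Δλ=0.9424377 rad; a=sin²(Δφ/2)+cosφ1·cosφ2·sin²(Δλ/2)=0.3832493662; c=2·atan2(√a, √(1-a))=1.335119385; dist=6371·c=8506.046 ≈ 8506.0 km; running total=8506.0 km
Leg 1 bearing: y=sinΔλ·cosφ2=0.59099931, x=cosφ1·sinφ2-sinφ1·cosφ2·cosΔλ=0.77213793; θ=atan2(y, x)=37.4307° ≈ 37.4°
Leg 2: φ1=0.7516889, φ2=1.2069720, Δφ=0.4552831, Δλ=-3.8696568 rad; a=sin²(Δφ/2)+cosφ1·cosφ2·sin²(Δλ/2)=0.2779389149; c=2·atan2(√a, √(1-a))=1.110602062; dist=6371·c=7075.646 ≈ 7075.6 km; running total=15581.6 km
Leg 2 bearing: y=sinΔλ·cosφ2=0.23679234, x=cosφ1·sinφ2-sinφ1·cosφ2·cosΔλ=0.86410930; θ=atan2(y, x)=15.3246° ≈ 15.3°
Leg 3: φ1=1.2069720, φ2=0.4382225, Δφ=-0.7687495, Δλ=-1.3661233 rad; a=sin²(Δφ/2)+cosφ1·cosφ2·sin²(Δλ/2)=0.2689767635; c=2·atan2(√a, √(1-a))=1.090494951; dist=6371·c=6947.543 ≈ 6947.5 km; running total=22529.1 km
Leg 3 bearing: y=sinΔλ·cosφ2=-0.88660713, x=cosφ1·sinφ2-sinφ1·cosφ2·cosΔλ=-0.02099640; θ=atan2(y, x)=-91.3566° <0 so +360° → 268.6434° ≈ 268.6°
Leg 4: φ1=0.4382225, φ2=0.6334760, Δφ=0.1952535, Δλ=0.0924117 rad; a=sin²(Δφ/2)+cosφ1·cosφ2·sin²(Δλ/2)=0.0110577727; c=2·atan2(√a, √(1-a))=0.210701428; dist=6371·c=1342.379 ≈ 1342.4 km; running total=23871.5 km
Leg 4 bearing: y=sinΔλ·cosφ2=0.07437553, x=cosφ1·sinφ2-sinφ1·cosφ2·cosΔλ=0.19547449; θ=atan2(y, x)=20.8312° ≈ 20.8°
Leg 5: φ1=0.6334760, φ2=-0.6441906, Δφ=-1.2776665, Δλ=4.7113173 rad; a=sin²(Δφ/2)+cosφ1·cosφ2·sin²(Δλ/2)=0.6780934733; c=2·atan2(√a, √(1-a))=1.934980344; dist=6371·c=12327.760 ≈ 12327.8 km; running total=36199.3 km
Leg 5 bearing: y=sinΔλ·cosφ2=-0.79958568, x=cosφ1·sinφ2-sinφ1·cosφ2·cosΔλ=-0.48352207; θ=atan2(y, x)=-121.1620° <0 so +360° → 238.8380° ≈ 238.8°
Leg 6: φ1=-0.6441906, φ2=-1.1641835, Δφ=-0.5199929, Δλ=-3.8527480 rad; a=sin²(Δφ/2)+cosφ1·cosφ2·sin²(Δλ/2)=0.3439988729; c=2·atan2(√a, √(1-a))=1.253496566; dist=6371·c=7986.027 ≈ 7986.0 km; running total=44185.3 km
Leg 6 bearing: y=sinΔλ·cosφ2=0.25814701, x=cosφ1·sinφ2-sinφ1·cosφ2·cosΔλ=-0.91433840; θ=atan2(y, x)=164.2339° ≈ 164.2°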